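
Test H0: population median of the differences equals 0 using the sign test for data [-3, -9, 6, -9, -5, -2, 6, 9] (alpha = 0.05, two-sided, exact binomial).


Step 1: Discard zero differences. Original n = 8; n_eff = number of nonzero differences = 8.
Nonzero differences (with sign): -3, -9, +6, -9, -5, -2, +6, +9
Step 2: Count signs: positive = 3, negative = 5.
Step 3: Under H0: P(positive) = 0.5, so the number of positives S ~ Bin(8, 0.5).
Step 4: Two-sided exact p-value = sum of Bin(8,0.5) probabilities at or below the observed probability = 0.726562.
Step 5: alpha = 0.05. fail to reject H0.

n_eff = 8, pos = 3, neg = 5, p = 0.726562, fail to reject H0.


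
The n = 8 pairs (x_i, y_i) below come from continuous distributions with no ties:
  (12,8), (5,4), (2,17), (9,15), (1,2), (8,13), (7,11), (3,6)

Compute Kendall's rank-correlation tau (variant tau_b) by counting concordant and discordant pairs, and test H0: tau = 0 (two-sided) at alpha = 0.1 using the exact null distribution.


Step 1: Enumerate the 28 unordered pairs (i,j) with i<j and classify each by sign(x_j-x_i) * sign(y_j-y_i).
  (1,2):dx=-7,dy=-4->C; (1,3):dx=-10,dy=+9->D; (1,4):dx=-3,dy=+7->D; (1,5):dx=-11,dy=-6->C
  (1,6):dx=-4,dy=+5->D; (1,7):dx=-5,dy=+3->D; (1,8):dx=-9,dy=-2->C; (2,3):dx=-3,dy=+13->D
  (2,4):dx=+4,dy=+11->C; (2,5):dx=-4,dy=-2->C; (2,6):dx=+3,dy=+9->C; (2,7):dx=+2,dy=+7->C
  (2,8):dx=-2,dy=+2->D; (3,4):dx=+7,dy=-2->D; (3,5):dx=-1,dy=-15->C; (3,6):dx=+6,dy=-4->D
  (3,7):dx=+5,dy=-6->D; (3,8):dx=+1,dy=-11->D; (4,5):dx=-8,dy=-13->C; (4,6):dx=-1,dy=-2->C
  (4,7):dx=-2,dy=-4->C; (4,8):dx=-6,dy=-9->C; (5,6):dx=+7,dy=+11->C; (5,7):dx=+6,dy=+9->C
  (5,8):dx=+2,dy=+4->C; (6,7):dx=-1,dy=-2->C; (6,8):dx=-5,dy=-7->C; (7,8):dx=-4,dy=-5->C
Step 2: C = 18, D = 10, total pairs = 28.
Step 3: tau = (C - D)/(n(n-1)/2) = (18 - 10)/28 = 0.285714.
Step 4: Exact two-sided p-value (enumerate n! = 40320 permutations of y under H0): p = 0.398760.
Step 5: alpha = 0.1. fail to reject H0.

tau_b = 0.2857 (C=18, D=10), p = 0.398760, fail to reject H0.


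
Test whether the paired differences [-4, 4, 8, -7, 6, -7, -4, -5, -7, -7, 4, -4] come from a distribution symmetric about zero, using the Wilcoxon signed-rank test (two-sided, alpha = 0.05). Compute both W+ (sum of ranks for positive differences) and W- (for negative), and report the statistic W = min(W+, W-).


Step 1: Drop any zero differences (none here) and take |d_i|.
|d| = [4, 4, 8, 7, 6, 7, 4, 5, 7, 7, 4, 4]
Step 2: Midrank |d_i| (ties get averaged ranks).
ranks: |4|->3, |4|->3, |8|->12, |7|->9.5, |6|->7, |7|->9.5, |4|->3, |5|->6, |7|->9.5, |7|->9.5, |4|->3, |4|->3
Step 3: Attach original signs; sum ranks with positive sign and with negative sign.
W+ = 3 + 12 + 7 + 3 = 25
W- = 3 + 9.5 + 9.5 + 3 + 6 + 9.5 + 9.5 + 3 = 53
(Check: W+ + W- = 78 should equal n(n+1)/2 = 78.)
Step 4: Test statistic W = min(W+, W-) = 25.
Step 5: Ties in |d|, so use the tie-corrected normal approximation.
        E[W] = n(n+1)/4 = 12*13/4 = 39.
        Tie groups: |d|=4 (t=5), |d|=7 (t=4); sum(t^3 - t) = 180.
        Var[W] = n(n+1)(2n+1)/24 - sum(t^3-t)/48 = 3900/24 - 180/48 = 158.75.
        z = (W - E[W]) / sqrt(Var[W]) = (25 - 39) / 12.5996 = -1.1111.
        Two-sided p = 2*Phi(z) = 0.266505.
Step 6: alpha = 0.05. fail to reject H0.

W+ = 25, W- = 53, W = min = 25, p = 0.266505, fail to reject H0.


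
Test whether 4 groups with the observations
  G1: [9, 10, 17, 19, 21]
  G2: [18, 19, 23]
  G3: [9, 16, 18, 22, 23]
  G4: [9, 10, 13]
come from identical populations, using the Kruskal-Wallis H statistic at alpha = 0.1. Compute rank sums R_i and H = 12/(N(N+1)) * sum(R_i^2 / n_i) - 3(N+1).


Step 1: Combine all N = 16 observations and assign midranks.
sorted (value, group, rank): (9,G1,2), (9,G3,2), (9,G4,2), (10,G1,4.5), (10,G4,4.5), (13,G4,6), (16,G3,7), (17,G1,8), (18,G2,9.5), (18,G3,9.5), (19,G1,11.5), (19,G2,11.5), (21,G1,13), (22,G3,14), (23,G2,15.5), (23,G3,15.5)
Step 2: Sum ranks within each group.
R_1 = 39 (n_1 = 5)
R_2 = 36.5 (n_2 = 3)
R_3 = 48 (n_3 = 5)
R_4 = 12.5 (n_4 = 3)
Step 3: H = 12/(N(N+1)) * sum(R_i^2/n_i) - 3(N+1)
     = 12/(16*17) * (39^2/5 + 36.5^2/3 + 48^2/5 + 12.5^2/3) - 3*17
     = 0.044118 * 1261.17 - 51
     = 4.639706.
Step 4: Ties present; correction factor C = 1 - 48/(16^3 - 16) = 0.988235. Corrected H = 4.639706 / 0.988235 = 4.694940.
Step 5: Under H0, H ~ chi^2(3); p-value = 0.195547.
Step 6: alpha = 0.1. fail to reject H0.

H = 4.6949, df = 3, p = 0.195547, fail to reject H0.


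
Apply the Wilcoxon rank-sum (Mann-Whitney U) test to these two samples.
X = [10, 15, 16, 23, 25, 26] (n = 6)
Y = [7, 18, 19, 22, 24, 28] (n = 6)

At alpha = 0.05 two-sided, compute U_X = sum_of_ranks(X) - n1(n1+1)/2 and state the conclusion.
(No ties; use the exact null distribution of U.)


Step 1: Combine and sort all 12 observations; assign midranks.
sorted (value, group): (7,Y), (10,X), (15,X), (16,X), (18,Y), (19,Y), (22,Y), (23,X), (24,Y), (25,X), (26,X), (28,Y)
ranks: 7->1, 10->2, 15->3, 16->4, 18->5, 19->6, 22->7, 23->8, 24->9, 25->10, 26->11, 28->12
Step 2: Rank sum for X: R1 = 2 + 3 + 4 + 8 + 10 + 11 = 38.
Step 3: U_X = R1 - n1(n1+1)/2 = 38 - 6*7/2 = 38 - 21 = 17.
       U_Y = n1*n2 - U_X = 36 - 17 = 19.
Step 4: No ties, so the exact null distribution of U (based on enumerating the C(12,6) = 924 equally likely rank assignments) gives the two-sided p-value.
Step 5: p-value = 0.937229; compare to alpha = 0.05. fail to reject H0.

U_X = 17, p = 0.937229, fail to reject H0 at alpha = 0.05.


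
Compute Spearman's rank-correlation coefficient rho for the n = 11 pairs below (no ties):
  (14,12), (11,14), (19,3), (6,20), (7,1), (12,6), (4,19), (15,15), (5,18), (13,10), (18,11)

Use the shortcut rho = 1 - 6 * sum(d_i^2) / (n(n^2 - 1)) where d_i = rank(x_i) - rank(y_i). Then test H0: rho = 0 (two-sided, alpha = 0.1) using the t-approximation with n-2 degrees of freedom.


Step 1: Rank x and y separately (midranks; no ties here).
rank(x): 14->8, 11->5, 19->11, 6->3, 7->4, 12->6, 4->1, 15->9, 5->2, 13->7, 18->10
rank(y): 12->6, 14->7, 3->2, 20->11, 1->1, 6->3, 19->10, 15->8, 18->9, 10->4, 11->5
Step 2: d_i = R_x(i) - R_y(i); compute d_i^2.
  (8-6)^2=4, (5-7)^2=4, (11-2)^2=81, (3-11)^2=64, (4-1)^2=9, (6-3)^2=9, (1-10)^2=81, (9-8)^2=1, (2-9)^2=49, (7-4)^2=9, (10-5)^2=25
sum(d^2) = 336.
Step 3: rho = 1 - 6*336 / (11*(11^2 - 1)) = 1 - 2016/1320 = -0.527273.
Step 4: Under H0, t = rho * sqrt((n-2)/(1-rho^2)) = -1.8616 ~ t(9).
Step 5: Two-sided p-value from the t-distribution with 9 df = 0.095565.
Step 6: alpha = 0.1. reject H0.

rho = -0.5273, p = 0.095565, reject H0 at alpha = 0.1.


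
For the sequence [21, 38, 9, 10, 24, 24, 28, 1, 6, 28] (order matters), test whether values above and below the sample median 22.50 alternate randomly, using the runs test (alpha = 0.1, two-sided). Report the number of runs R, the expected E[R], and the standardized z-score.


Step 1: Compute median = 22.50; label A = above, B = below.
Labels in order: BABBAAABBA  (n_A = 5, n_B = 5)
Step 2: Count runs R = 6.
Step 3: Under H0 (random ordering), E[R] = 2*n_A*n_B/(n_A+n_B) + 1 = 2*5*5/10 + 1 = 6.0000.
        Var[R] = 2*n_A*n_B*(2*n_A*n_B - n_A - n_B) / ((n_A+n_B)^2 * (n_A+n_B-1)) = 2000/900 = 2.2222.
        SD[R] = 1.4907.
Step 4: R = E[R], so z = 0 with no continuity correction.
Step 5: Two-sided p-value via normal approximation = 2*(1 - Phi(|z|)) = 1.000000.
Step 6: alpha = 0.1. fail to reject H0.

R = 6, z = 0.0000, p = 1.000000, fail to reject H0.


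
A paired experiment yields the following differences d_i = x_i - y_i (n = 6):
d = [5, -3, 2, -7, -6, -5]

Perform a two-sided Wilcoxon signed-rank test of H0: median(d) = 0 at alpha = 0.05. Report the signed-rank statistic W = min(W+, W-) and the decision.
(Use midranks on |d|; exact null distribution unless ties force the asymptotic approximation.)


Step 1: Drop any zero differences (none here) and take |d_i|.
|d| = [5, 3, 2, 7, 6, 5]
Step 2: Midrank |d_i| (ties get averaged ranks).
ranks: |5|->3.5, |3|->2, |2|->1, |7|->6, |6|->5, |5|->3.5
Step 3: Attach original signs; sum ranks with positive sign and with negative sign.
W+ = 3.5 + 1 = 4.5
W- = 2 + 6 + 5 + 3.5 = 16.5
(Check: W+ + W- = 21 should equal n(n+1)/2 = 21.)
Step 4: Test statistic W = min(W+, W-) = 4.5.
Step 5: Ties in |d|, so use the tie-corrected normal approximation.
        E[W] = n(n+1)/4 = 6*7/4 = 10.5.
        Tie groups: |d|=5 (t=2); sum(t^3 - t) = 6.
        Var[W] = n(n+1)(2n+1)/24 - sum(t^3-t)/48 = 546/24 - 6/48 = 22.625.
        z = (W - E[W]) / sqrt(Var[W]) = (4.5 - 10.5) / 4.7566 = -1.2614.
        Two-sided p = 2*Phi(z) = 0.207160.
Step 6: alpha = 0.05. fail to reject H0.

W+ = 4.5, W- = 16.5, W = min = 4.5, p = 0.207160, fail to reject H0.


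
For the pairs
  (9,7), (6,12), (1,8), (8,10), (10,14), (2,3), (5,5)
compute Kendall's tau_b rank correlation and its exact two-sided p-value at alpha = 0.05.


Step 1: Enumerate the 21 unordered pairs (i,j) with i<j and classify each by sign(x_j-x_i) * sign(y_j-y_i).
  (1,2):dx=-3,dy=+5->D; (1,3):dx=-8,dy=+1->D; (1,4):dx=-1,dy=+3->D; (1,5):dx=+1,dy=+7->C
  (1,6):dx=-7,dy=-4->C; (1,7):dx=-4,dy=-2->C; (2,3):dx=-5,dy=-4->C; (2,4):dx=+2,dy=-2->D
  (2,5):dx=+4,dy=+2->C; (2,6):dx=-4,dy=-9->C; (2,7):dx=-1,dy=-7->C; (3,4):dx=+7,dy=+2->C
  (3,5):dx=+9,dy=+6->C; (3,6):dx=+1,dy=-5->D; (3,7):dx=+4,dy=-3->D; (4,5):dx=+2,dy=+4->C
  (4,6):dx=-6,dy=-7->C; (4,7):dx=-3,dy=-5->C; (5,6):dx=-8,dy=-11->C; (5,7):dx=-5,dy=-9->C
  (6,7):dx=+3,dy=+2->C
Step 2: C = 15, D = 6, total pairs = 21.
Step 3: tau = (C - D)/(n(n-1)/2) = (15 - 6)/21 = 0.428571.
Step 4: Exact two-sided p-value (enumerate n! = 5040 permutations of y under H0): p = 0.238889.
Step 5: alpha = 0.05. fail to reject H0.

tau_b = 0.4286 (C=15, D=6), p = 0.238889, fail to reject H0.


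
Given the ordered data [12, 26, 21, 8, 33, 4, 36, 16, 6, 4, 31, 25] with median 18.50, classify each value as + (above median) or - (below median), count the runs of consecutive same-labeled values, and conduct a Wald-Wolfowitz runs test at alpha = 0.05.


Step 1: Compute median = 18.50; label A = above, B = below.
Labels in order: BAABABABBBAA  (n_A = 6, n_B = 6)
Step 2: Count runs R = 8.
Step 3: Under H0 (random ordering), E[R] = 2*n_A*n_B/(n_A+n_B) + 1 = 2*6*6/12 + 1 = 7.0000.
        Var[R] = 2*n_A*n_B*(2*n_A*n_B - n_A - n_B) / ((n_A+n_B)^2 * (n_A+n_B-1)) = 4320/1584 = 2.7273.
        SD[R] = 1.6514.
Step 4: Continuity-corrected z = (R - 0.5 - E[R]) / SD[R] = (8 - 0.5 - 7.0000) / 1.6514 = 0.3028.
Step 5: Two-sided p-value via normal approximation = 2*(1 - Phi(|z|)) = 0.762069.
Step 6: alpha = 0.05. fail to reject H0.

R = 8, z = 0.3028, p = 0.762069, fail to reject H0.


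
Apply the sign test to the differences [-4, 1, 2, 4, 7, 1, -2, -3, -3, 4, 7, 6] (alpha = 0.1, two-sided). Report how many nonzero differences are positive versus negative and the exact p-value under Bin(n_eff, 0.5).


Step 1: Discard zero differences. Original n = 12; n_eff = number of nonzero differences = 12.
Nonzero differences (with sign): -4, +1, +2, +4, +7, +1, -2, -3, -3, +4, +7, +6
Step 2: Count signs: positive = 8, negative = 4.
Step 3: Under H0: P(positive) = 0.5, so the number of positives S ~ Bin(12, 0.5).
Step 4: Two-sided exact p-value = sum of Bin(12,0.5) probabilities at or below the observed probability = 0.387695.
Step 5: alpha = 0.1. fail to reject H0.

n_eff = 12, pos = 8, neg = 4, p = 0.387695, fail to reject H0.


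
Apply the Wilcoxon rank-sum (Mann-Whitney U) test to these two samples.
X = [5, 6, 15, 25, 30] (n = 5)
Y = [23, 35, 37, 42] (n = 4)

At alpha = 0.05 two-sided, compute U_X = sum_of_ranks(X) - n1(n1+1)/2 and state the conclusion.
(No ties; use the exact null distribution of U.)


Step 1: Combine and sort all 9 observations; assign midranks.
sorted (value, group): (5,X), (6,X), (15,X), (23,Y), (25,X), (30,X), (35,Y), (37,Y), (42,Y)
ranks: 5->1, 6->2, 15->3, 23->4, 25->5, 30->6, 35->7, 37->8, 42->9
Step 2: Rank sum for X: R1 = 1 + 2 + 3 + 5 + 6 = 17.
Step 3: U_X = R1 - n1(n1+1)/2 = 17 - 5*6/2 = 17 - 15 = 2.
       U_Y = n1*n2 - U_X = 20 - 2 = 18.
Step 4: No ties, so the exact null distribution of U (based on enumerating the C(9,5) = 126 equally likely rank assignments) gives the two-sided p-value.
Step 5: p-value = 0.063492; compare to alpha = 0.05. fail to reject H0.

U_X = 2, p = 0.063492, fail to reject H0 at alpha = 0.05.


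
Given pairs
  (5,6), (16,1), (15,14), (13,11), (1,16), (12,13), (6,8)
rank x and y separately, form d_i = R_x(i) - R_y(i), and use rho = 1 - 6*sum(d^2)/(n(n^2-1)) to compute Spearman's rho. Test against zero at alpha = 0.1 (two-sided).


Step 1: Rank x and y separately (midranks; no ties here).
rank(x): 5->2, 16->7, 15->6, 13->5, 1->1, 12->4, 6->3
rank(y): 6->2, 1->1, 14->6, 11->4, 16->7, 13->5, 8->3
Step 2: d_i = R_x(i) - R_y(i); compute d_i^2.
  (2-2)^2=0, (7-1)^2=36, (6-6)^2=0, (5-4)^2=1, (1-7)^2=36, (4-5)^2=1, (3-3)^2=0
sum(d^2) = 74.
Step 3: rho = 1 - 6*74 / (7*(7^2 - 1)) = 1 - 444/336 = -0.321429.
Step 4: Under H0, t = rho * sqrt((n-2)/(1-rho^2)) = -0.7590 ~ t(5).
Step 5: Two-sided p-value from the t-distribution with 5 df = 0.482072.
Step 6: alpha = 0.1. fail to reject H0.

rho = -0.3214, p = 0.482072, fail to reject H0 at alpha = 0.1.


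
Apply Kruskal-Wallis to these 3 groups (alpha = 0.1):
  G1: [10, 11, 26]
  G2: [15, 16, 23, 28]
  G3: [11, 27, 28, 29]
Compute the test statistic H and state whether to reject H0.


Step 1: Combine all N = 11 observations and assign midranks.
sorted (value, group, rank): (10,G1,1), (11,G1,2.5), (11,G3,2.5), (15,G2,4), (16,G2,5), (23,G2,6), (26,G1,7), (27,G3,8), (28,G2,9.5), (28,G3,9.5), (29,G3,11)
Step 2: Sum ranks within each group.
R_1 = 10.5 (n_1 = 3)
R_2 = 24.5 (n_2 = 4)
R_3 = 31 (n_3 = 4)
Step 3: H = 12/(N(N+1)) * sum(R_i^2/n_i) - 3(N+1)
     = 12/(11*12) * (10.5^2/3 + 24.5^2/4 + 31^2/4) - 3*12
     = 0.090909 * 427.062 - 36
     = 2.823864.
Step 4: Ties present; correction factor C = 1 - 12/(11^3 - 11) = 0.990909. Corrected H = 2.823864 / 0.990909 = 2.849771.
Step 5: Under H0, H ~ chi^2(2); p-value = 0.240536.
Step 6: alpha = 0.1. fail to reject H0.

H = 2.8498, df = 2, p = 0.240536, fail to reject H0.


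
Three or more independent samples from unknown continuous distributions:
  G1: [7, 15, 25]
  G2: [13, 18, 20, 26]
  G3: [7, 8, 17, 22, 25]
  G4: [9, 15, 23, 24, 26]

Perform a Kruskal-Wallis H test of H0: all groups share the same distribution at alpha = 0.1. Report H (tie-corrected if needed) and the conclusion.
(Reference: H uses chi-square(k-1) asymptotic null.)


Step 1: Combine all N = 17 observations and assign midranks.
sorted (value, group, rank): (7,G1,1.5), (7,G3,1.5), (8,G3,3), (9,G4,4), (13,G2,5), (15,G1,6.5), (15,G4,6.5), (17,G3,8), (18,G2,9), (20,G2,10), (22,G3,11), (23,G4,12), (24,G4,13), (25,G1,14.5), (25,G3,14.5), (26,G2,16.5), (26,G4,16.5)
Step 2: Sum ranks within each group.
R_1 = 22.5 (n_1 = 3)
R_2 = 40.5 (n_2 = 4)
R_3 = 38 (n_3 = 5)
R_4 = 52 (n_4 = 5)
Step 3: H = 12/(N(N+1)) * sum(R_i^2/n_i) - 3(N+1)
     = 12/(17*18) * (22.5^2/3 + 40.5^2/4 + 38^2/5 + 52^2/5) - 3*18
     = 0.039216 * 1408.41 - 54
     = 1.231863.
Step 4: Ties present; correction factor C = 1 - 24/(17^3 - 17) = 0.995098. Corrected H = 1.231863 / 0.995098 = 1.237931.
Step 5: Under H0, H ~ chi^2(3); p-value = 0.743922.
Step 6: alpha = 0.1. fail to reject H0.

H = 1.2379, df = 3, p = 0.743922, fail to reject H0.


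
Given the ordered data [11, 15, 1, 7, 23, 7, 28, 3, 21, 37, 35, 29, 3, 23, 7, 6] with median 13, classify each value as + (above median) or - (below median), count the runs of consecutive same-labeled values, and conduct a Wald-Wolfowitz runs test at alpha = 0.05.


Step 1: Compute median = 13; label A = above, B = below.
Labels in order: BABBABABAAAABABB  (n_A = 8, n_B = 8)
Step 2: Count runs R = 11.
Step 3: Under H0 (random ordering), E[R] = 2*n_A*n_B/(n_A+n_B) + 1 = 2*8*8/16 + 1 = 9.0000.
        Var[R] = 2*n_A*n_B*(2*n_A*n_B - n_A - n_B) / ((n_A+n_B)^2 * (n_A+n_B-1)) = 14336/3840 = 3.7333.
        SD[R] = 1.9322.
Step 4: Continuity-corrected z = (R - 0.5 - E[R]) / SD[R] = (11 - 0.5 - 9.0000) / 1.9322 = 0.7763.
Step 5: Two-sided p-value via normal approximation = 2*(1 - Phi(|z|)) = 0.437558.
Step 6: alpha = 0.05. fail to reject H0.

R = 11, z = 0.7763, p = 0.437558, fail to reject H0.


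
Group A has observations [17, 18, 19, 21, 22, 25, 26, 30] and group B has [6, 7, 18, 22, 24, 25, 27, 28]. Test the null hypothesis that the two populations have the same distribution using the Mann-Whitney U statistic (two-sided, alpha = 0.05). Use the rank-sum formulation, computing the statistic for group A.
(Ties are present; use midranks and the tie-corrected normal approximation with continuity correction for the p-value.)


Step 1: Combine and sort all 16 observations; assign midranks.
sorted (value, group): (6,Y), (7,Y), (17,X), (18,X), (18,Y), (19,X), (21,X), (22,X), (22,Y), (24,Y), (25,X), (25,Y), (26,X), (27,Y), (28,Y), (30,X)
ranks: 6->1, 7->2, 17->3, 18->4.5, 18->4.5, 19->6, 21->7, 22->8.5, 22->8.5, 24->10, 25->11.5, 25->11.5, 26->13, 27->14, 28->15, 30->16
Step 2: Rank sum for X: R1 = 3 + 4.5 + 6 + 7 + 8.5 + 11.5 + 13 + 16 = 69.5.
Step 3: U_X = R1 - n1(n1+1)/2 = 69.5 - 8*9/2 = 69.5 - 36 = 33.5.
       U_Y = n1*n2 - U_X = 64 - 33.5 = 30.5.
Step 4: Ties are present, so use the tie-corrected normal approximation (with continuity correction) for the p-value.
Step 5: p-value = 0.916175; compare to alpha = 0.05. fail to reject H0.

U_X = 33.5, p = 0.916175, fail to reject H0 at alpha = 0.05.


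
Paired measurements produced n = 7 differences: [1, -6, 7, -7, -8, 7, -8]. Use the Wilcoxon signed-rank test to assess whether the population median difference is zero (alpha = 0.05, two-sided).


Step 1: Drop any zero differences (none here) and take |d_i|.
|d| = [1, 6, 7, 7, 8, 7, 8]
Step 2: Midrank |d_i| (ties get averaged ranks).
ranks: |1|->1, |6|->2, |7|->4, |7|->4, |8|->6.5, |7|->4, |8|->6.5
Step 3: Attach original signs; sum ranks with positive sign and with negative sign.
W+ = 1 + 4 + 4 = 9
W- = 2 + 4 + 6.5 + 6.5 = 19
(Check: W+ + W- = 28 should equal n(n+1)/2 = 28.)
Step 4: Test statistic W = min(W+, W-) = 9.
Step 5: Ties in |d|, so use the tie-corrected normal approximation.
        E[W] = n(n+1)/4 = 7*8/4 = 14.
        Tie groups: |d|=7 (t=3), |d|=8 (t=2); sum(t^3 - t) = 30.
        Var[W] = n(n+1)(2n+1)/24 - sum(t^3-t)/48 = 840/24 - 30/48 = 34.375.
        z = (W - E[W]) / sqrt(Var[W]) = (9 - 14) / 5.8630 = -0.8528.
        Two-sided p = 2*Phi(z) = 0.393769.
Step 6: alpha = 0.05. fail to reject H0.

W+ = 9, W- = 19, W = min = 9, p = 0.393769, fail to reject H0.


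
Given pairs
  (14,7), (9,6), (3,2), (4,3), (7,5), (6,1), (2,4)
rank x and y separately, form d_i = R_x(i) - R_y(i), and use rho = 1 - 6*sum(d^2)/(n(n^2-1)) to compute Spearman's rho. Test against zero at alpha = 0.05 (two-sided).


Step 1: Rank x and y separately (midranks; no ties here).
rank(x): 14->7, 9->6, 3->2, 4->3, 7->5, 6->4, 2->1
rank(y): 7->7, 6->6, 2->2, 3->3, 5->5, 1->1, 4->4
Step 2: d_i = R_x(i) - R_y(i); compute d_i^2.
  (7-7)^2=0, (6-6)^2=0, (2-2)^2=0, (3-3)^2=0, (5-5)^2=0, (4-1)^2=9, (1-4)^2=9
sum(d^2) = 18.
Step 3: rho = 1 - 6*18 / (7*(7^2 - 1)) = 1 - 108/336 = 0.678571.
Step 4: Under H0, t = rho * sqrt((n-2)/(1-rho^2)) = 2.0657 ~ t(5).
Step 5: Two-sided p-value from the t-distribution with 5 df = 0.093750.
Step 6: alpha = 0.05. fail to reject H0.

rho = 0.6786, p = 0.093750, fail to reject H0 at alpha = 0.05.


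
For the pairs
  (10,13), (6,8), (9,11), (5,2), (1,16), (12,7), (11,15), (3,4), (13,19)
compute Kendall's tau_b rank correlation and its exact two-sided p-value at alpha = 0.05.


Step 1: Enumerate the 36 unordered pairs (i,j) with i<j and classify each by sign(x_j-x_i) * sign(y_j-y_i).
  (1,2):dx=-4,dy=-5->C; (1,3):dx=-1,dy=-2->C; (1,4):dx=-5,dy=-11->C; (1,5):dx=-9,dy=+3->D
  (1,6):dx=+2,dy=-6->D; (1,7):dx=+1,dy=+2->C; (1,8):dx=-7,dy=-9->C; (1,9):dx=+3,dy=+6->C
  (2,3):dx=+3,dy=+3->C; (2,4):dx=-1,dy=-6->C; (2,5):dx=-5,dy=+8->D; (2,6):dx=+6,dy=-1->D
  (2,7):dx=+5,dy=+7->C; (2,8):dx=-3,dy=-4->C; (2,9):dx=+7,dy=+11->C; (3,4):dx=-4,dy=-9->C
  (3,5):dx=-8,dy=+5->D; (3,6):dx=+3,dy=-4->D; (3,7):dx=+2,dy=+4->C; (3,8):dx=-6,dy=-7->C
  (3,9):dx=+4,dy=+8->C; (4,5):dx=-4,dy=+14->D; (4,6):dx=+7,dy=+5->C; (4,7):dx=+6,dy=+13->C
  (4,8):dx=-2,dy=+2->D; (4,9):dx=+8,dy=+17->C; (5,6):dx=+11,dy=-9->D; (5,7):dx=+10,dy=-1->D
  (5,8):dx=+2,dy=-12->D; (5,9):dx=+12,dy=+3->C; (6,7):dx=-1,dy=+8->D; (6,8):dx=-9,dy=-3->C
  (6,9):dx=+1,dy=+12->C; (7,8):dx=-8,dy=-11->C; (7,9):dx=+2,dy=+4->C; (8,9):dx=+10,dy=+15->C
Step 2: C = 24, D = 12, total pairs = 36.
Step 3: tau = (C - D)/(n(n-1)/2) = (24 - 12)/36 = 0.333333.
Step 4: Exact two-sided p-value (enumerate n! = 362880 permutations of y under H0): p = 0.259518.
Step 5: alpha = 0.05. fail to reject H0.

tau_b = 0.3333 (C=24, D=12), p = 0.259518, fail to reject H0.


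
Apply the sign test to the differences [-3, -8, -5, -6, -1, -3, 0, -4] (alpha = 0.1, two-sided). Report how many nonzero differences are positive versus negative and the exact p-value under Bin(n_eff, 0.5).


Step 1: Discard zero differences. Original n = 8; n_eff = number of nonzero differences = 7.
Nonzero differences (with sign): -3, -8, -5, -6, -1, -3, -4
Step 2: Count signs: positive = 0, negative = 7.
Step 3: Under H0: P(positive) = 0.5, so the number of positives S ~ Bin(7, 0.5).
Step 4: Two-sided exact p-value = sum of Bin(7,0.5) probabilities at or below the observed probability = 0.015625.
Step 5: alpha = 0.1. reject H0.

n_eff = 7, pos = 0, neg = 7, p = 0.015625, reject H0.


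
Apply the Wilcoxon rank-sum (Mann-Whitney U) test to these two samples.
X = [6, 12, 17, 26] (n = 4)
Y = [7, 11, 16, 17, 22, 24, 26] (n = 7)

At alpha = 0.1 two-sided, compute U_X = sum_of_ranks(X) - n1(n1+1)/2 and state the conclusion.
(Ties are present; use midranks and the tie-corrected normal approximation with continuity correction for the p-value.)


Step 1: Combine and sort all 11 observations; assign midranks.
sorted (value, group): (6,X), (7,Y), (11,Y), (12,X), (16,Y), (17,X), (17,Y), (22,Y), (24,Y), (26,X), (26,Y)
ranks: 6->1, 7->2, 11->3, 12->4, 16->5, 17->6.5, 17->6.5, 22->8, 24->9, 26->10.5, 26->10.5
Step 2: Rank sum for X: R1 = 1 + 4 + 6.5 + 10.5 = 22.
Step 3: U_X = R1 - n1(n1+1)/2 = 22 - 4*5/2 = 22 - 10 = 12.
       U_Y = n1*n2 - U_X = 28 - 12 = 16.
Step 4: Ties are present, so use the tie-corrected normal approximation (with continuity correction) for the p-value.
Step 5: p-value = 0.775820; compare to alpha = 0.1. fail to reject H0.

U_X = 12, p = 0.775820, fail to reject H0 at alpha = 0.1.


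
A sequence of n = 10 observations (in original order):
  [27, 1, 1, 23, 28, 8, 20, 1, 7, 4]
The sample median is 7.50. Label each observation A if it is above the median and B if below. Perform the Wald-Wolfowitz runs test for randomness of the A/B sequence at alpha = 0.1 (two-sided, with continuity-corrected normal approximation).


Step 1: Compute median = 7.50; label A = above, B = below.
Labels in order: ABBAAAABBB  (n_A = 5, n_B = 5)
Step 2: Count runs R = 4.
Step 3: Under H0 (random ordering), E[R] = 2*n_A*n_B/(n_A+n_B) + 1 = 2*5*5/10 + 1 = 6.0000.
        Var[R] = 2*n_A*n_B*(2*n_A*n_B - n_A - n_B) / ((n_A+n_B)^2 * (n_A+n_B-1)) = 2000/900 = 2.2222.
        SD[R] = 1.4907.
Step 4: Continuity-corrected z = (R + 0.5 - E[R]) / SD[R] = (4 + 0.5 - 6.0000) / 1.4907 = -1.0062.
Step 5: Two-sided p-value via normal approximation = 2*(1 - Phi(|z|)) = 0.314305.
Step 6: alpha = 0.1. fail to reject H0.

R = 4, z = -1.0062, p = 0.314305, fail to reject H0.


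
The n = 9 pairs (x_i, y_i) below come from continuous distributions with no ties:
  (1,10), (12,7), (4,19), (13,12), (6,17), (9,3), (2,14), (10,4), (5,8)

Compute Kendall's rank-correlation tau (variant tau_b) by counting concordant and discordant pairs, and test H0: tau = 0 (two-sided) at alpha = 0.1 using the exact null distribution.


Step 1: Enumerate the 36 unordered pairs (i,j) with i<j and classify each by sign(x_j-x_i) * sign(y_j-y_i).
  (1,2):dx=+11,dy=-3->D; (1,3):dx=+3,dy=+9->C; (1,4):dx=+12,dy=+2->C; (1,5):dx=+5,dy=+7->C
  (1,6):dx=+8,dy=-7->D; (1,7):dx=+1,dy=+4->C; (1,8):dx=+9,dy=-6->D; (1,9):dx=+4,dy=-2->D
  (2,3):dx=-8,dy=+12->D; (2,4):dx=+1,dy=+5->C; (2,5):dx=-6,dy=+10->D; (2,6):dx=-3,dy=-4->C
  (2,7):dx=-10,dy=+7->D; (2,8):dx=-2,dy=-3->C; (2,9):dx=-7,dy=+1->D; (3,4):dx=+9,dy=-7->D
  (3,5):dx=+2,dy=-2->D; (3,6):dx=+5,dy=-16->D; (3,7):dx=-2,dy=-5->C; (3,8):dx=+6,dy=-15->D
  (3,9):dx=+1,dy=-11->D; (4,5):dx=-7,dy=+5->D; (4,6):dx=-4,dy=-9->C; (4,7):dx=-11,dy=+2->D
  (4,8):dx=-3,dy=-8->C; (4,9):dx=-8,dy=-4->C; (5,6):dx=+3,dy=-14->D; (5,7):dx=-4,dy=-3->C
  (5,8):dx=+4,dy=-13->D; (5,9):dx=-1,dy=-9->C; (6,7):dx=-7,dy=+11->D; (6,8):dx=+1,dy=+1->C
  (6,9):dx=-4,dy=+5->D; (7,8):dx=+8,dy=-10->D; (7,9):dx=+3,dy=-6->D; (8,9):dx=-5,dy=+4->D
Step 2: C = 14, D = 22, total pairs = 36.
Step 3: tau = (C - D)/(n(n-1)/2) = (14 - 22)/36 = -0.222222.
Step 4: Exact two-sided p-value (enumerate n! = 362880 permutations of y under H0): p = 0.476709.
Step 5: alpha = 0.1. fail to reject H0.

tau_b = -0.2222 (C=14, D=22), p = 0.476709, fail to reject H0.


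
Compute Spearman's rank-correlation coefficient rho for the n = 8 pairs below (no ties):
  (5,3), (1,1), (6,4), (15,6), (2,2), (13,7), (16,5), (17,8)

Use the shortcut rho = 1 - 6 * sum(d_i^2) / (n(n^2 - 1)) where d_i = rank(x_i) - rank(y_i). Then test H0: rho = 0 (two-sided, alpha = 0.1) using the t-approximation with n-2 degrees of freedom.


Step 1: Rank x and y separately (midranks; no ties here).
rank(x): 5->3, 1->1, 6->4, 15->6, 2->2, 13->5, 16->7, 17->8
rank(y): 3->3, 1->1, 4->4, 6->6, 2->2, 7->7, 5->5, 8->8
Step 2: d_i = R_x(i) - R_y(i); compute d_i^2.
  (3-3)^2=0, (1-1)^2=0, (4-4)^2=0, (6-6)^2=0, (2-2)^2=0, (5-7)^2=4, (7-5)^2=4, (8-8)^2=0
sum(d^2) = 8.
Step 3: rho = 1 - 6*8 / (8*(8^2 - 1)) = 1 - 48/504 = 0.904762.
Step 4: Under H0, t = rho * sqrt((n-2)/(1-rho^2)) = 5.2034 ~ t(6).
Step 5: Two-sided p-value from the t-distribution with 6 df = 0.002008.
Step 6: alpha = 0.1. reject H0.

rho = 0.9048, p = 0.002008, reject H0 at alpha = 0.1.


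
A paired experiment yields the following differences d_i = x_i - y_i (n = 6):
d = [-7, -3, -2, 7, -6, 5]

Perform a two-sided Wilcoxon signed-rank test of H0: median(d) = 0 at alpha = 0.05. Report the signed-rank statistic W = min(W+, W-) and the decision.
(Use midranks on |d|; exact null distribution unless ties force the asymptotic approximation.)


Step 1: Drop any zero differences (none here) and take |d_i|.
|d| = [7, 3, 2, 7, 6, 5]
Step 2: Midrank |d_i| (ties get averaged ranks).
ranks: |7|->5.5, |3|->2, |2|->1, |7|->5.5, |6|->4, |5|->3
Step 3: Attach original signs; sum ranks with positive sign and with negative sign.
W+ = 5.5 + 3 = 8.5
W- = 5.5 + 2 + 1 + 4 = 12.5
(Check: W+ + W- = 21 should equal n(n+1)/2 = 21.)
Step 4: Test statistic W = min(W+, W-) = 8.5.
Step 5: Ties in |d|, so use the tie-corrected normal approximation.
        E[W] = n(n+1)/4 = 6*7/4 = 10.5.
        Tie groups: |d|=7 (t=2); sum(t^3 - t) = 6.
        Var[W] = n(n+1)(2n+1)/24 - sum(t^3-t)/48 = 546/24 - 6/48 = 22.625.
        z = (W - E[W]) / sqrt(Var[W]) = (8.5 - 10.5) / 4.7566 = -0.4205.
        Two-sided p = 2*Phi(z) = 0.674142.
Step 6: alpha = 0.05. fail to reject H0.

W+ = 8.5, W- = 12.5, W = min = 8.5, p = 0.674142, fail to reject H0.


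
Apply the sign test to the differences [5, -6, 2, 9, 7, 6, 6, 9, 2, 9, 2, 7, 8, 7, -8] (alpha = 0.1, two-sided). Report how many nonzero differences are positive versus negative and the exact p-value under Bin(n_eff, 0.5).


Step 1: Discard zero differences. Original n = 15; n_eff = number of nonzero differences = 15.
Nonzero differences (with sign): +5, -6, +2, +9, +7, +6, +6, +9, +2, +9, +2, +7, +8, +7, -8
Step 2: Count signs: positive = 13, negative = 2.
Step 3: Under H0: P(positive) = 0.5, so the number of positives S ~ Bin(15, 0.5).
Step 4: Two-sided exact p-value = sum of Bin(15,0.5) probabilities at or below the observed probability = 0.007385.
Step 5: alpha = 0.1. reject H0.

n_eff = 15, pos = 13, neg = 2, p = 0.007385, reject H0.


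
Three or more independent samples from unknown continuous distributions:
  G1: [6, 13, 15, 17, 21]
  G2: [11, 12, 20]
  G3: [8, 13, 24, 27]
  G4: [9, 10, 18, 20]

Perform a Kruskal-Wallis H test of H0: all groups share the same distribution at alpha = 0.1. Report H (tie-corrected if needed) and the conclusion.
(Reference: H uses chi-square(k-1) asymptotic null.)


Step 1: Combine all N = 16 observations and assign midranks.
sorted (value, group, rank): (6,G1,1), (8,G3,2), (9,G4,3), (10,G4,4), (11,G2,5), (12,G2,6), (13,G1,7.5), (13,G3,7.5), (15,G1,9), (17,G1,10), (18,G4,11), (20,G2,12.5), (20,G4,12.5), (21,G1,14), (24,G3,15), (27,G3,16)
Step 2: Sum ranks within each group.
R_1 = 41.5 (n_1 = 5)
R_2 = 23.5 (n_2 = 3)
R_3 = 40.5 (n_3 = 4)
R_4 = 30.5 (n_4 = 4)
Step 3: H = 12/(N(N+1)) * sum(R_i^2/n_i) - 3(N+1)
     = 12/(16*17) * (41.5^2/5 + 23.5^2/3 + 40.5^2/4 + 30.5^2/4) - 3*17
     = 0.044118 * 1171.16 - 51
     = 0.668750.
Step 4: Ties present; correction factor C = 1 - 12/(16^3 - 16) = 0.997059. Corrected H = 0.668750 / 0.997059 = 0.670723.
Step 5: Under H0, H ~ chi^2(3); p-value = 0.880068.
Step 6: alpha = 0.1. fail to reject H0.

H = 0.6707, df = 3, p = 0.880068, fail to reject H0.


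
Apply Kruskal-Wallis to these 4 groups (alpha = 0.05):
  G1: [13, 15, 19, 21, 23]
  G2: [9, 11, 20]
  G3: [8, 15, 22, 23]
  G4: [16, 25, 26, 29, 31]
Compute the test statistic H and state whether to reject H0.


Step 1: Combine all N = 17 observations and assign midranks.
sorted (value, group, rank): (8,G3,1), (9,G2,2), (11,G2,3), (13,G1,4), (15,G1,5.5), (15,G3,5.5), (16,G4,7), (19,G1,8), (20,G2,9), (21,G1,10), (22,G3,11), (23,G1,12.5), (23,G3,12.5), (25,G4,14), (26,G4,15), (29,G4,16), (31,G4,17)
Step 2: Sum ranks within each group.
R_1 = 40 (n_1 = 5)
R_2 = 14 (n_2 = 3)
R_3 = 30 (n_3 = 4)
R_4 = 69 (n_4 = 5)
Step 3: H = 12/(N(N+1)) * sum(R_i^2/n_i) - 3(N+1)
     = 12/(17*18) * (40^2/5 + 14^2/3 + 30^2/4 + 69^2/5) - 3*18
     = 0.039216 * 1562.53 - 54
     = 7.275817.
Step 4: Ties present; correction factor C = 1 - 12/(17^3 - 17) = 0.997549. Corrected H = 7.275817 / 0.997549 = 7.293694.
Step 5: Under H0, H ~ chi^2(3); p-value = 0.063103.
Step 6: alpha = 0.05. fail to reject H0.

H = 7.2937, df = 3, p = 0.063103, fail to reject H0.


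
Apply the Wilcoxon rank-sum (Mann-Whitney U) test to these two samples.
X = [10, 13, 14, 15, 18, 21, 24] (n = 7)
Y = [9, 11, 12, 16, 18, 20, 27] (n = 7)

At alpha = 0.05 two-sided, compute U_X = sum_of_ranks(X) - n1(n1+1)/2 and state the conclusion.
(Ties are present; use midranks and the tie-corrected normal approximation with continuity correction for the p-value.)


Step 1: Combine and sort all 14 observations; assign midranks.
sorted (value, group): (9,Y), (10,X), (11,Y), (12,Y), (13,X), (14,X), (15,X), (16,Y), (18,X), (18,Y), (20,Y), (21,X), (24,X), (27,Y)
ranks: 9->1, 10->2, 11->3, 12->4, 13->5, 14->6, 15->7, 16->8, 18->9.5, 18->9.5, 20->11, 21->12, 24->13, 27->14
Step 2: Rank sum for X: R1 = 2 + 5 + 6 + 7 + 9.5 + 12 + 13 = 54.5.
Step 3: U_X = R1 - n1(n1+1)/2 = 54.5 - 7*8/2 = 54.5 - 28 = 26.5.
       U_Y = n1*n2 - U_X = 49 - 26.5 = 22.5.
Step 4: Ties are present, so use the tie-corrected normal approximation (with continuity correction) for the p-value.
Step 5: p-value = 0.847841; compare to alpha = 0.05. fail to reject H0.

U_X = 26.5, p = 0.847841, fail to reject H0 at alpha = 0.05.


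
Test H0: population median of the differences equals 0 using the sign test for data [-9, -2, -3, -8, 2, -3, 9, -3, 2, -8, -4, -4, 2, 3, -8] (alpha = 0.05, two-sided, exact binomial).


Step 1: Discard zero differences. Original n = 15; n_eff = number of nonzero differences = 15.
Nonzero differences (with sign): -9, -2, -3, -8, +2, -3, +9, -3, +2, -8, -4, -4, +2, +3, -8
Step 2: Count signs: positive = 5, negative = 10.
Step 3: Under H0: P(positive) = 0.5, so the number of positives S ~ Bin(15, 0.5).
Step 4: Two-sided exact p-value = sum of Bin(15,0.5) probabilities at or below the observed probability = 0.301758.
Step 5: alpha = 0.05. fail to reject H0.

n_eff = 15, pos = 5, neg = 10, p = 0.301758, fail to reject H0.


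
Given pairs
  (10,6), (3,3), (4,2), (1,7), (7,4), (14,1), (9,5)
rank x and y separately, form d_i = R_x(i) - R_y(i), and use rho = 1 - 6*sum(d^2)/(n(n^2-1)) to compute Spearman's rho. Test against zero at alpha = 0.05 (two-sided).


Step 1: Rank x and y separately (midranks; no ties here).
rank(x): 10->6, 3->2, 4->3, 1->1, 7->4, 14->7, 9->5
rank(y): 6->6, 3->3, 2->2, 7->7, 4->4, 1->1, 5->5
Step 2: d_i = R_x(i) - R_y(i); compute d_i^2.
  (6-6)^2=0, (2-3)^2=1, (3-2)^2=1, (1-7)^2=36, (4-4)^2=0, (7-1)^2=36, (5-5)^2=0
sum(d^2) = 74.
Step 3: rho = 1 - 6*74 / (7*(7^2 - 1)) = 1 - 444/336 = -0.321429.
Step 4: Under H0, t = rho * sqrt((n-2)/(1-rho^2)) = -0.7590 ~ t(5).
Step 5: Two-sided p-value from the t-distribution with 5 df = 0.482072.
Step 6: alpha = 0.05. fail to reject H0.

rho = -0.3214, p = 0.482072, fail to reject H0 at alpha = 0.05.


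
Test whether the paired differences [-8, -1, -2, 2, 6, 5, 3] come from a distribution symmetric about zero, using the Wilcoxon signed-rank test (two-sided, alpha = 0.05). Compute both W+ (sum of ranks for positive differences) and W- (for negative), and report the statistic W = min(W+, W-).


Step 1: Drop any zero differences (none here) and take |d_i|.
|d| = [8, 1, 2, 2, 6, 5, 3]
Step 2: Midrank |d_i| (ties get averaged ranks).
ranks: |8|->7, |1|->1, |2|->2.5, |2|->2.5, |6|->6, |5|->5, |3|->4
Step 3: Attach original signs; sum ranks with positive sign and with negative sign.
W+ = 2.5 + 6 + 5 + 4 = 17.5
W- = 7 + 1 + 2.5 = 10.5
(Check: W+ + W- = 28 should equal n(n+1)/2 = 28.)
Step 4: Test statistic W = min(W+, W-) = 10.5.
Step 5: Ties in |d|, so use the tie-corrected normal approximation.
        E[W] = n(n+1)/4 = 7*8/4 = 14.
        Tie groups: |d|=2 (t=2); sum(t^3 - t) = 6.
        Var[W] = n(n+1)(2n+1)/24 - sum(t^3-t)/48 = 840/24 - 6/48 = 34.875.
        z = (W - E[W]) / sqrt(Var[W]) = (10.5 - 14) / 5.9055 = -0.5927.
        Two-sided p = 2*Phi(z) = 0.553404.
Step 6: alpha = 0.05. fail to reject H0.

W+ = 17.5, W- = 10.5, W = min = 10.5, p = 0.553404, fail to reject H0.


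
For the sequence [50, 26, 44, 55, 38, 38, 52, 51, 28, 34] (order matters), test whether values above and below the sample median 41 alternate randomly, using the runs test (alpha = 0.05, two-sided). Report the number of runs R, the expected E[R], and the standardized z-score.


Step 1: Compute median = 41; label A = above, B = below.
Labels in order: ABAABBAABB  (n_A = 5, n_B = 5)
Step 2: Count runs R = 6.
Step 3: Under H0 (random ordering), E[R] = 2*n_A*n_B/(n_A+n_B) + 1 = 2*5*5/10 + 1 = 6.0000.
        Var[R] = 2*n_A*n_B*(2*n_A*n_B - n_A - n_B) / ((n_A+n_B)^2 * (n_A+n_B-1)) = 2000/900 = 2.2222.
        SD[R] = 1.4907.
Step 4: R = E[R], so z = 0 with no continuity correction.
Step 5: Two-sided p-value via normal approximation = 2*(1 - Phi(|z|)) = 1.000000.
Step 6: alpha = 0.05. fail to reject H0.

R = 6, z = 0.0000, p = 1.000000, fail to reject H0.


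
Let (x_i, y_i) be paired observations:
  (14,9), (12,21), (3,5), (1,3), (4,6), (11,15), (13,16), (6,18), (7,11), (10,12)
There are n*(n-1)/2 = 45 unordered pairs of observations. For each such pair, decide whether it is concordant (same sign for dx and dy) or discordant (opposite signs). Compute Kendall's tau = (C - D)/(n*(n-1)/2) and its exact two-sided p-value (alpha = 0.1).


Step 1: Enumerate the 45 unordered pairs (i,j) with i<j and classify each by sign(x_j-x_i) * sign(y_j-y_i).
  (1,2):dx=-2,dy=+12->D; (1,3):dx=-11,dy=-4->C; (1,4):dx=-13,dy=-6->C; (1,5):dx=-10,dy=-3->C
  (1,6):dx=-3,dy=+6->D; (1,7):dx=-1,dy=+7->D; (1,8):dx=-8,dy=+9->D; (1,9):dx=-7,dy=+2->D
  (1,10):dx=-4,dy=+3->D; (2,3):dx=-9,dy=-16->C; (2,4):dx=-11,dy=-18->C; (2,5):dx=-8,dy=-15->C
  (2,6):dx=-1,dy=-6->C; (2,7):dx=+1,dy=-5->D; (2,8):dx=-6,dy=-3->C; (2,9):dx=-5,dy=-10->C
  (2,10):dx=-2,dy=-9->C; (3,4):dx=-2,dy=-2->C; (3,5):dx=+1,dy=+1->C; (3,6):dx=+8,dy=+10->C
  (3,7):dx=+10,dy=+11->C; (3,8):dx=+3,dy=+13->C; (3,9):dx=+4,dy=+6->C; (3,10):dx=+7,dy=+7->C
  (4,5):dx=+3,dy=+3->C; (4,6):dx=+10,dy=+12->C; (4,7):dx=+12,dy=+13->C; (4,8):dx=+5,dy=+15->C
  (4,9):dx=+6,dy=+8->C; (4,10):dx=+9,dy=+9->C; (5,6):dx=+7,dy=+9->C; (5,7):dx=+9,dy=+10->C
  (5,8):dx=+2,dy=+12->C; (5,9):dx=+3,dy=+5->C; (5,10):dx=+6,dy=+6->C; (6,7):dx=+2,dy=+1->C
  (6,8):dx=-5,dy=+3->D; (6,9):dx=-4,dy=-4->C; (6,10):dx=-1,dy=-3->C; (7,8):dx=-7,dy=+2->D
  (7,9):dx=-6,dy=-5->C; (7,10):dx=-3,dy=-4->C; (8,9):dx=+1,dy=-7->D; (8,10):dx=+4,dy=-6->D
  (9,10):dx=+3,dy=+1->C
Step 2: C = 34, D = 11, total pairs = 45.
Step 3: tau = (C - D)/(n(n-1)/2) = (34 - 11)/45 = 0.511111.
Step 4: Exact two-sided p-value (enumerate n! = 3628800 permutations of y under H0): p = 0.046623.
Step 5: alpha = 0.1. reject H0.

tau_b = 0.5111 (C=34, D=11), p = 0.046623, reject H0.


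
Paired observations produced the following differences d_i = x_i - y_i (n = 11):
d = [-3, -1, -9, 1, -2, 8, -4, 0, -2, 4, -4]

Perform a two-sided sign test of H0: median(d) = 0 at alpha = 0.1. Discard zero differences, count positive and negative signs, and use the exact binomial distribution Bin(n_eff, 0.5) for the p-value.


Step 1: Discard zero differences. Original n = 11; n_eff = number of nonzero differences = 10.
Nonzero differences (with sign): -3, -1, -9, +1, -2, +8, -4, -2, +4, -4
Step 2: Count signs: positive = 3, negative = 7.
Step 3: Under H0: P(positive) = 0.5, so the number of positives S ~ Bin(10, 0.5).
Step 4: Two-sided exact p-value = sum of Bin(10,0.5) probabilities at or below the observed probability = 0.343750.
Step 5: alpha = 0.1. fail to reject H0.

n_eff = 10, pos = 3, neg = 7, p = 0.343750, fail to reject H0.


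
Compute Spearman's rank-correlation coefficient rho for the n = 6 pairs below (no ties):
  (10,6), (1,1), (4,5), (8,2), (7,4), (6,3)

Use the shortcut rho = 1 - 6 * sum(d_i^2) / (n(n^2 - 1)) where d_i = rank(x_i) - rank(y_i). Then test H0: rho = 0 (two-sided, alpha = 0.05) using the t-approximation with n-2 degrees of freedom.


Step 1: Rank x and y separately (midranks; no ties here).
rank(x): 10->6, 1->1, 4->2, 8->5, 7->4, 6->3
rank(y): 6->6, 1->1, 5->5, 2->2, 4->4, 3->3
Step 2: d_i = R_x(i) - R_y(i); compute d_i^2.
  (6-6)^2=0, (1-1)^2=0, (2-5)^2=9, (5-2)^2=9, (4-4)^2=0, (3-3)^2=0
sum(d^2) = 18.
Step 3: rho = 1 - 6*18 / (6*(6^2 - 1)) = 1 - 108/210 = 0.485714.
Step 4: Under H0, t = rho * sqrt((n-2)/(1-rho^2)) = 1.1113 ~ t(4).
Step 5: Two-sided p-value from the t-distribution with 4 df = 0.328723.
Step 6: alpha = 0.05. fail to reject H0.

rho = 0.4857, p = 0.328723, fail to reject H0 at alpha = 0.05.


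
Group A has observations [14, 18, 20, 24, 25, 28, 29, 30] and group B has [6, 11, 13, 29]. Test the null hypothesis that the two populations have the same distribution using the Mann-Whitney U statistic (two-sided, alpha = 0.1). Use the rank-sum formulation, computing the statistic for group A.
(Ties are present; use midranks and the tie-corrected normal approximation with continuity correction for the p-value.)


Step 1: Combine and sort all 12 observations; assign midranks.
sorted (value, group): (6,Y), (11,Y), (13,Y), (14,X), (18,X), (20,X), (24,X), (25,X), (28,X), (29,X), (29,Y), (30,X)
ranks: 6->1, 11->2, 13->3, 14->4, 18->5, 20->6, 24->7, 25->8, 28->9, 29->10.5, 29->10.5, 30->12
Step 2: Rank sum for X: R1 = 4 + 5 + 6 + 7 + 8 + 9 + 10.5 + 12 = 61.5.
Step 3: U_X = R1 - n1(n1+1)/2 = 61.5 - 8*9/2 = 61.5 - 36 = 25.5.
       U_Y = n1*n2 - U_X = 32 - 25.5 = 6.5.
Step 4: Ties are present, so use the tie-corrected normal approximation (with continuity correction) for the p-value.
Step 5: p-value = 0.125707; compare to alpha = 0.1. fail to reject H0.

U_X = 25.5, p = 0.125707, fail to reject H0 at alpha = 0.1.


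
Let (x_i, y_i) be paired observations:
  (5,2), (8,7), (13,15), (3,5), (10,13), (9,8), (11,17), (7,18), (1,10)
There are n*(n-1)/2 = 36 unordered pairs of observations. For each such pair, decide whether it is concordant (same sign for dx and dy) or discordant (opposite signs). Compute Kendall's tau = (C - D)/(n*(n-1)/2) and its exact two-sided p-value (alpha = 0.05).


Step 1: Enumerate the 36 unordered pairs (i,j) with i<j and classify each by sign(x_j-x_i) * sign(y_j-y_i).
  (1,2):dx=+3,dy=+5->C; (1,3):dx=+8,dy=+13->C; (1,4):dx=-2,dy=+3->D; (1,5):dx=+5,dy=+11->C
  (1,6):dx=+4,dy=+6->C; (1,7):dx=+6,dy=+15->C; (1,8):dx=+2,dy=+16->C; (1,9):dx=-4,dy=+8->D
  (2,3):dx=+5,dy=+8->C; (2,4):dx=-5,dy=-2->C; (2,5):dx=+2,dy=+6->C; (2,6):dx=+1,dy=+1->C
  (2,7):dx=+3,dy=+10->C; (2,8):dx=-1,dy=+11->D; (2,9):dx=-7,dy=+3->D; (3,4):dx=-10,dy=-10->C
  (3,5):dx=-3,dy=-2->C; (3,6):dx=-4,dy=-7->C; (3,7):dx=-2,dy=+2->D; (3,8):dx=-6,dy=+3->D
  (3,9):dx=-12,dy=-5->C; (4,5):dx=+7,dy=+8->C; (4,6):dx=+6,dy=+3->C; (4,7):dx=+8,dy=+12->C
  (4,8):dx=+4,dy=+13->C; (4,9):dx=-2,dy=+5->D; (5,6):dx=-1,dy=-5->C; (5,7):dx=+1,dy=+4->C
  (5,8):dx=-3,dy=+5->D; (5,9):dx=-9,dy=-3->C; (6,7):dx=+2,dy=+9->C; (6,8):dx=-2,dy=+10->D
  (6,9):dx=-8,dy=+2->D; (7,8):dx=-4,dy=+1->D; (7,9):dx=-10,dy=-7->C; (8,9):dx=-6,dy=-8->C
Step 2: C = 25, D = 11, total pairs = 36.
Step 3: tau = (C - D)/(n(n-1)/2) = (25 - 11)/36 = 0.388889.
Step 4: Exact two-sided p-value (enumerate n! = 362880 permutations of y under H0): p = 0.180181.
Step 5: alpha = 0.05. fail to reject H0.

tau_b = 0.3889 (C=25, D=11), p = 0.180181, fail to reject H0.
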